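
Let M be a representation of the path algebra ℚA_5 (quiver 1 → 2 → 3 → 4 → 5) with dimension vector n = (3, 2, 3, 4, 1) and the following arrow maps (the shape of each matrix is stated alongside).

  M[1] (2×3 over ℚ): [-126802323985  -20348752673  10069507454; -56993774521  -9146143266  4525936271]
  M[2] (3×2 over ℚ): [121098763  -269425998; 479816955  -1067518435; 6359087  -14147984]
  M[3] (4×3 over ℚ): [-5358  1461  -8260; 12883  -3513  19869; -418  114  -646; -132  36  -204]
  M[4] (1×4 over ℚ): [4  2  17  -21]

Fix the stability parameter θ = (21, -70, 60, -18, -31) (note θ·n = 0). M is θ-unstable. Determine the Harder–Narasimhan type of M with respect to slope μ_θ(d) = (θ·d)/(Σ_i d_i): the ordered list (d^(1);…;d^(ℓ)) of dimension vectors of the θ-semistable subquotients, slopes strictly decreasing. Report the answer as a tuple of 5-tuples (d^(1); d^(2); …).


Interval decomposition of M: I[1,1], I[1,4]^2, I[3,3], I[4,4], I[4,5].
HN type (ℓ=4): μ^(1)=60; μ^(2)=21; μ^(3)=-18; μ^(4)=-49/2

((0, 0, 1, 0, 0); (1, 0, 2, 2, 0); (0, 0, 0, 1, 0); (2, 2, 0, 1, 1))


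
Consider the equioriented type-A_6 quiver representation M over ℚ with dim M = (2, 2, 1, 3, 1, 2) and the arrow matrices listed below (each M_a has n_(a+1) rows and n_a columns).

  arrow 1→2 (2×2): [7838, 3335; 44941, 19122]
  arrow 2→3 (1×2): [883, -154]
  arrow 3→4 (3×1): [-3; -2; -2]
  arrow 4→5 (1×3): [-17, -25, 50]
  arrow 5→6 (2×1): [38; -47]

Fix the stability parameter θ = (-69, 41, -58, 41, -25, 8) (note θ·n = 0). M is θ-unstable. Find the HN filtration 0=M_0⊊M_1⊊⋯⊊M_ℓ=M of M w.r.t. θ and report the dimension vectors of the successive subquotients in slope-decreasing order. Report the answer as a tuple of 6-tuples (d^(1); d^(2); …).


Via rank(M_{q-1}∘⋯∘M_p): M ≅ I[1,2], I[1,6], I[4,4]^2, I[6,6].
μ_θ-semistable layers: μ^(1)=41; μ^(2)=8; μ^(3)=-17/2; μ^(4)=-69

((0, 1, 0, 2, 0, 0); (0, 0, 0, 1, 1, 2); (0, 1, 1, 0, 0, 0); (2, 0, 0, 0, 0, 0))


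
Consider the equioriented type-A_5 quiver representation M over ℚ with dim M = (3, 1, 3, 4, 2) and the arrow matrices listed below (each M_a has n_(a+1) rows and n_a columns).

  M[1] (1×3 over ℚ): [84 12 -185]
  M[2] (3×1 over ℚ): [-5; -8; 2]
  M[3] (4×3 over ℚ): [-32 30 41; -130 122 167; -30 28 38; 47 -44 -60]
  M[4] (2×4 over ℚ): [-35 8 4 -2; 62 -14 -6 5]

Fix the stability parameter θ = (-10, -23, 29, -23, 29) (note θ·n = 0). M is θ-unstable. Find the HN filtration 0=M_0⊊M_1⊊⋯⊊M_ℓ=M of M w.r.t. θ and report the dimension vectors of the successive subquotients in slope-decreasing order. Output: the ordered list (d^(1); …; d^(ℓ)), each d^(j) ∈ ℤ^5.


Via rank(M_{q-1}∘⋯∘M_p): M ≅ I[1,1]^2, I[1,5], I[3,3], I[3,5], I[4,4]^2.
μ_θ-semistable layers: μ^(1)=29; μ^(2)=3; μ^(3)=-10; μ^(4)=-33/2; μ^(5)=-23

((0, 0, 1, 0, 2); (0, 0, 2, 2, 0); (2, 0, 0, 0, 0); (1, 1, 0, 0, 0); (0, 0, 0, 2, 0))


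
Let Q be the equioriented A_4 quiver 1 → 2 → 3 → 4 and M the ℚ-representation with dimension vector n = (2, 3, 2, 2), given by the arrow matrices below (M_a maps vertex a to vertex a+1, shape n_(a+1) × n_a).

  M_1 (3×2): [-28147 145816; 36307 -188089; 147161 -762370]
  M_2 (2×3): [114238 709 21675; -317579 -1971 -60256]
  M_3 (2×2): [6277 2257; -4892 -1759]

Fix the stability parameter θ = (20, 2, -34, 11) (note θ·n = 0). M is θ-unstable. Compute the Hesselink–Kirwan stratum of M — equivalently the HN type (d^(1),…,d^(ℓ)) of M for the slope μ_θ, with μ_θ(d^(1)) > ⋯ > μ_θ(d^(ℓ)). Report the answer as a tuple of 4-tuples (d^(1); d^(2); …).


Barcode: M ≅ I[1,2], I[1,4], I[2,4]. HN layers by μ_θ (3 steps, strictly decreasing):
  μ^(1)=11; μ^(2)=-4; μ^(3)=-16

((1, 1, 0, 2); (1, 1, 1, 0); (0, 1, 1, 0))


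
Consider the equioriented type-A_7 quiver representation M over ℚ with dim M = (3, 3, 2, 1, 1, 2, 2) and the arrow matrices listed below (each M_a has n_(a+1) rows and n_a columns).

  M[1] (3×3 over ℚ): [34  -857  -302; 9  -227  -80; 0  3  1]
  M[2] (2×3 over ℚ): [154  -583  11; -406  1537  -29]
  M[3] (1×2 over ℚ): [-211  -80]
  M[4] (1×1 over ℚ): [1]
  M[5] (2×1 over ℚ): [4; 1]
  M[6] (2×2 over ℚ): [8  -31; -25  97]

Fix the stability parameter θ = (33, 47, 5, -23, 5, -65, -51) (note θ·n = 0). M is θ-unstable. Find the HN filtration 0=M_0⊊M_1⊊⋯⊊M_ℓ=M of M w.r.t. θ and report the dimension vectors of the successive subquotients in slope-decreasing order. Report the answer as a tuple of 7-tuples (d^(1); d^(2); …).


Barcode: M ≅ I[1,2]^2, I[1,7], I[3,3], I[6,7]. HN layers by μ_θ (6 steps, strictly decreasing):
  μ^(1)=47; μ^(2)=33; μ^(3)=5; μ^(4)=-7; μ^(5)=-51; μ^(6)=-65

((0, 2, 0, 0, 0, 0, 0); (2, 0, 0, 0, 0, 0, 0); (0, 0, 1, 0, 0, 0, 0); (1, 1, 1, 1, 1, 1, 1); (0, 0, 0, 0, 0, 0, 1); (0, 0, 0, 0, 0, 1, 0))


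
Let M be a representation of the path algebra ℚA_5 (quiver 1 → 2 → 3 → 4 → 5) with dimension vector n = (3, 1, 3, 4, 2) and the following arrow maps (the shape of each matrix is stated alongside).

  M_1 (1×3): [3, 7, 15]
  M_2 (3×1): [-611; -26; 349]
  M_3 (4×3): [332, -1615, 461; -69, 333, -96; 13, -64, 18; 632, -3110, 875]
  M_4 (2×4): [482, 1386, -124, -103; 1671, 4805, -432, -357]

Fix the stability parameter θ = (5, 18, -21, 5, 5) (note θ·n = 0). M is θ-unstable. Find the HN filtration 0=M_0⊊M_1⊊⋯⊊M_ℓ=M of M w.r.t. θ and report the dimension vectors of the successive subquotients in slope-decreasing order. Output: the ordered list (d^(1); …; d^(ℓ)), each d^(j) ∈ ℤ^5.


Via rank(M_{q-1}∘⋯∘M_p): M ≅ I[1,1]^2, I[1,5], I[3,4], I[3,5], I[4,4].
μ_θ-semistable layers: μ^(1)=5; μ^(2)=2/3; μ^(3)=-21

((2, 0, 0, 4, 2); (1, 1, 1, 0, 0); (0, 0, 2, 0, 0))


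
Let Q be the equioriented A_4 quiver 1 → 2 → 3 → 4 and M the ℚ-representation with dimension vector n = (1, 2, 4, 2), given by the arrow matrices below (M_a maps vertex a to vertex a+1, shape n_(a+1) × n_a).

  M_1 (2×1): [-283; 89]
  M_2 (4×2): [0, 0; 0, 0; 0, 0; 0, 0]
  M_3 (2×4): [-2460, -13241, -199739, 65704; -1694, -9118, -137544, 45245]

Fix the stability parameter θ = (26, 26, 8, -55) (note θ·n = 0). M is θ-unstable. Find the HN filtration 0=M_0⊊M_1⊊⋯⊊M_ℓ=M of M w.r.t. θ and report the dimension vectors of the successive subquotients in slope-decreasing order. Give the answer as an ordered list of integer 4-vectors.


Barcode: M ≅ I[1,2], I[2,2], I[3,3]^2, I[3,4]^2. HN layers by μ_θ (3 steps, strictly decreasing):
  μ^(1)=26; μ^(2)=8; μ^(3)=-47/2

((1, 2, 0, 0); (0, 0, 2, 0); (0, 0, 2, 2))


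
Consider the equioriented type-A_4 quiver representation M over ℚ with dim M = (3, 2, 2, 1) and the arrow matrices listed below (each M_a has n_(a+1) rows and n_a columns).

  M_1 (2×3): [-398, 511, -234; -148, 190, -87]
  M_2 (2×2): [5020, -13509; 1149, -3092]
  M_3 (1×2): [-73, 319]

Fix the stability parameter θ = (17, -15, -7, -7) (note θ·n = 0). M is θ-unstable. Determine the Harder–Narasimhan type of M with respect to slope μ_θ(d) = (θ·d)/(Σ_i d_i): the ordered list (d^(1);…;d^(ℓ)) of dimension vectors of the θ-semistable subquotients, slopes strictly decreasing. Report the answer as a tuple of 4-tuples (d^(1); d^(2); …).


Via rank(M_{q-1}∘⋯∘M_p): M ≅ I[1,1], I[1,3], I[1,4].
μ_θ-semistable layers: μ^(1)=17; μ^(2)=-5/3; μ^(3)=-3

((1, 0, 0, 0); (1, 1, 1, 0); (1, 1, 1, 1))


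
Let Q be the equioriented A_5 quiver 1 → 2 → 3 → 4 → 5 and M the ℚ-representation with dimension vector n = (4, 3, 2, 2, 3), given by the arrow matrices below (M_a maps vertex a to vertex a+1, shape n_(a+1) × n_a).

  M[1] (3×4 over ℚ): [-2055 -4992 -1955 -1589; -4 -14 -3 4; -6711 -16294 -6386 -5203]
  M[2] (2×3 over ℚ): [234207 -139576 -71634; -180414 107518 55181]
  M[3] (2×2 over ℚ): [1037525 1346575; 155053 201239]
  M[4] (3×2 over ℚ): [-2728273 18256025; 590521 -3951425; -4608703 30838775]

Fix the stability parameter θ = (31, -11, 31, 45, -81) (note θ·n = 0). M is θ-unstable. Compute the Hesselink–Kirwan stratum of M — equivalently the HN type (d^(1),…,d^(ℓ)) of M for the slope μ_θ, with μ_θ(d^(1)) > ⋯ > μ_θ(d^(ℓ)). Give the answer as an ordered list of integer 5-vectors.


Barcode: M ≅ I[1,1], I[1,2], I[1,3], I[1,4], I[4,5], I[5,5]^2. HN layers by μ_θ (5 steps, strictly decreasing):
  μ^(1)=45; μ^(2)=31; μ^(3)=10; μ^(4)=-18; μ^(5)=-81

((0, 0, 0, 1, 0); (1, 0, 2, 0, 0); (3, 3, 0, 0, 0); (0, 0, 0, 1, 1); (0, 0, 0, 0, 2))


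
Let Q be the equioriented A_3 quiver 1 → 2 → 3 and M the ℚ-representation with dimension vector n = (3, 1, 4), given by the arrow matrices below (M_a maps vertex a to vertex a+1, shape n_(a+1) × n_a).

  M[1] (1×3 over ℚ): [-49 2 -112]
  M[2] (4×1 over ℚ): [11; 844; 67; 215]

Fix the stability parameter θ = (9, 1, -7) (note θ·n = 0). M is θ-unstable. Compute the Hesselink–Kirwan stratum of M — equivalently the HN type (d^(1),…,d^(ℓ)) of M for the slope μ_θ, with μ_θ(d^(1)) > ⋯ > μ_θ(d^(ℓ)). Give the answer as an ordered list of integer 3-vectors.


Interval decomposition of M: I[1,1]^2, I[1,3], I[3,3]^3.
HN type (ℓ=3): μ^(1)=9; μ^(2)=1; μ^(3)=-7

((2, 0, 0); (1, 1, 1); (0, 0, 3))


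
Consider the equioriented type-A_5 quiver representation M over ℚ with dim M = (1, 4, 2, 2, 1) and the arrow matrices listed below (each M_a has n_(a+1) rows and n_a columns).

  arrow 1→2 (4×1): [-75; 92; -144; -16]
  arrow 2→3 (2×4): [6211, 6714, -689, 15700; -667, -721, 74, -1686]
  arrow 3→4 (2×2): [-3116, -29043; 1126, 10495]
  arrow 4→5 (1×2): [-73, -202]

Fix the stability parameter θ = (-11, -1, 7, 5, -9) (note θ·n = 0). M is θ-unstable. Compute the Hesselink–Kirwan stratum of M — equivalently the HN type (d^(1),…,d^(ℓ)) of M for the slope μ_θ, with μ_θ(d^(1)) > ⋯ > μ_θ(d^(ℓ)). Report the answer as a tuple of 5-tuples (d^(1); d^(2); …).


Interval decomposition of M: I[1,5], I[2,2]^2, I[2,4].
HN type (ℓ=4): μ^(1)=6; μ^(2)=1; μ^(3)=-1; μ^(4)=-11

((0, 0, 1, 1, 0); (0, 0, 1, 1, 1); (0, 4, 0, 0, 0); (1, 0, 0, 0, 0))


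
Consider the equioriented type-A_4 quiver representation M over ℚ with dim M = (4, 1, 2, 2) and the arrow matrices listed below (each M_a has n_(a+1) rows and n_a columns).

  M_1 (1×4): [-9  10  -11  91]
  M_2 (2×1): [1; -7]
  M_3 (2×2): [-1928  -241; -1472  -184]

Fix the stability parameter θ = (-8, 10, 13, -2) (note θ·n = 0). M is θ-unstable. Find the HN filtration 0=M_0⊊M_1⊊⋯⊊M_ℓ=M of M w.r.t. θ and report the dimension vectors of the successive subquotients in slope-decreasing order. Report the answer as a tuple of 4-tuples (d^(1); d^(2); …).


Barcode: M ≅ I[1,1]^3, I[1,4], I[3,3], I[4,4]. HN layers by μ_θ (4 steps, strictly decreasing):
  μ^(1)=13; μ^(2)=7; μ^(3)=-2; μ^(4)=-8

((0, 0, 1, 0); (0, 1, 1, 1); (0, 0, 0, 1); (4, 0, 0, 0))


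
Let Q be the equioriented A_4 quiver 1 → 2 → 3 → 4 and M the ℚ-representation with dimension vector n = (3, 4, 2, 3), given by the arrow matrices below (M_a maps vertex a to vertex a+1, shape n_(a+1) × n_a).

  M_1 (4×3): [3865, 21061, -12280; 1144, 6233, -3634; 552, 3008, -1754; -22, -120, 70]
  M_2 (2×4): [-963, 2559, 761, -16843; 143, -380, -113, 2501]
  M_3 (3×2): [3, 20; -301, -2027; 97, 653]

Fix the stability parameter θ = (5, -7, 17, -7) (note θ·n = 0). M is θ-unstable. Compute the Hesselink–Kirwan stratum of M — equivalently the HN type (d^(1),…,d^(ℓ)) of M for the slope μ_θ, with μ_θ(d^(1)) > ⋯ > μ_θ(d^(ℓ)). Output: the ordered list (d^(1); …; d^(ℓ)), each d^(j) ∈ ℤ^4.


Interval decomposition of M: I[1,2], I[1,4]^2, I[2,2], I[4,4].
HN type (ℓ=3): μ^(1)=5; μ^(2)=-1; μ^(3)=-7

((0, 0, 2, 2); (3, 3, 0, 0); (0, 1, 0, 1))


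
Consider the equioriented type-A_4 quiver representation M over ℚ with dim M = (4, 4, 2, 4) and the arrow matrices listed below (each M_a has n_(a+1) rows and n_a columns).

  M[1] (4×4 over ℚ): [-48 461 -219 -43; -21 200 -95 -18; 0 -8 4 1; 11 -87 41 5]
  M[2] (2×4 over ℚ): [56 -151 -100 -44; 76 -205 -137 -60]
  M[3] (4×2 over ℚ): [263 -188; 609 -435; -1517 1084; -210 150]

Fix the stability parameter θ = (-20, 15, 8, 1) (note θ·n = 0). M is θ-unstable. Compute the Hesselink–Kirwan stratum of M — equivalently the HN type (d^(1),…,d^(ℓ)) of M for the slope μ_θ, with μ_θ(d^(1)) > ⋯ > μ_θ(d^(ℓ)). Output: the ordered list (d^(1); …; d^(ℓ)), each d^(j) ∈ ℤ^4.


Via rank(M_{q-1}∘⋯∘M_p): M ≅ I[1,2]^2, I[1,4]^2, I[4,4]^2.
μ_θ-semistable layers: μ^(1)=15; μ^(2)=8; μ^(3)=1; μ^(4)=-20

((0, 2, 0, 0); (0, 2, 2, 2); (0, 0, 0, 2); (4, 0, 0, 0))


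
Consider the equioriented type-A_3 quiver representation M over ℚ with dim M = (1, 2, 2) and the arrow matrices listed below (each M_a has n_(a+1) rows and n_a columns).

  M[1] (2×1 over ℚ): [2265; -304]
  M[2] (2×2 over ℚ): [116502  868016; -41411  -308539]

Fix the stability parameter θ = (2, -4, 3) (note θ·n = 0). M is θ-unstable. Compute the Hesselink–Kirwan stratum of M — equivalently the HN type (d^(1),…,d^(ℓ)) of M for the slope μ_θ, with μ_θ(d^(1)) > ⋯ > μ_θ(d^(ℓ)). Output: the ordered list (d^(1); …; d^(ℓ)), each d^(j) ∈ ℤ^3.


Via rank(M_{q-1}∘⋯∘M_p): M ≅ I[1,3], I[2,3].
μ_θ-semistable layers: μ^(1)=3; μ^(2)=-1; μ^(3)=-4

((0, 0, 2); (1, 1, 0); (0, 1, 0))


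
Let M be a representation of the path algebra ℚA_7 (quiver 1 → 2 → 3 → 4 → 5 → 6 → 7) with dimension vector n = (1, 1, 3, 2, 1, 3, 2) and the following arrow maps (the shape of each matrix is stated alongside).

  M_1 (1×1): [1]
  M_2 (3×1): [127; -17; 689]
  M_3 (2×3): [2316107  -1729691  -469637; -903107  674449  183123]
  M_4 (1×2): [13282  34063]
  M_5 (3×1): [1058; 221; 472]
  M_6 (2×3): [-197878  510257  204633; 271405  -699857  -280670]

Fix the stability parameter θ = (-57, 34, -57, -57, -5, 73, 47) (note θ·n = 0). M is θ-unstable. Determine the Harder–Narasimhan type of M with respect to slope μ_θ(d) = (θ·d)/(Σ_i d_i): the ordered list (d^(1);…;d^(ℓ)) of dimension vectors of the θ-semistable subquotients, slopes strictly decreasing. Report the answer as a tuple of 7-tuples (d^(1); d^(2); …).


Barcode: M ≅ I[1,7], I[3,3], I[3,4], I[6,6], I[6,7]. HN layers by μ_θ (5 steps, strictly decreasing):
  μ^(1)=73; μ^(2)=60; μ^(3)=-5; μ^(4)=-80/3; μ^(5)=-57

((0, 0, 0, 0, 0, 1, 0); (0, 0, 0, 0, 0, 2, 2); (0, 0, 0, 0, 1, 0, 0); (0, 1, 1, 1, 0, 0, 0); (1, 0, 2, 1, 0, 0, 0))


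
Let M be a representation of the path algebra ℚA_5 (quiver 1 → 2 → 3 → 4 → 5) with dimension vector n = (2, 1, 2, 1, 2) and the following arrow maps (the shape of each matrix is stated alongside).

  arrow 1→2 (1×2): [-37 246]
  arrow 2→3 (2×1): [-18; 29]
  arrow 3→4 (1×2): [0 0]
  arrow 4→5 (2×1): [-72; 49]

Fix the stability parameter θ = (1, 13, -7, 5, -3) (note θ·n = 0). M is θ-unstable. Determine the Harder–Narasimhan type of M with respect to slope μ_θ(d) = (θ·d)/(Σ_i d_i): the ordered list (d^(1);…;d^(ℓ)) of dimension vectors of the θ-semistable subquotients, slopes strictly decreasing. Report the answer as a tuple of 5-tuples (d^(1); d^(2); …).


Via rank(M_{q-1}∘⋯∘M_p): M ≅ I[1,1], I[1,3], I[3,3], I[4,5], I[5,5].
μ_θ-semistable layers: μ^(1)=3; μ^(2)=1; μ^(3)=-3; μ^(4)=-7

((0, 1, 1, 0, 0); (2, 0, 0, 1, 1); (0, 0, 0, 0, 1); (0, 0, 1, 0, 0))


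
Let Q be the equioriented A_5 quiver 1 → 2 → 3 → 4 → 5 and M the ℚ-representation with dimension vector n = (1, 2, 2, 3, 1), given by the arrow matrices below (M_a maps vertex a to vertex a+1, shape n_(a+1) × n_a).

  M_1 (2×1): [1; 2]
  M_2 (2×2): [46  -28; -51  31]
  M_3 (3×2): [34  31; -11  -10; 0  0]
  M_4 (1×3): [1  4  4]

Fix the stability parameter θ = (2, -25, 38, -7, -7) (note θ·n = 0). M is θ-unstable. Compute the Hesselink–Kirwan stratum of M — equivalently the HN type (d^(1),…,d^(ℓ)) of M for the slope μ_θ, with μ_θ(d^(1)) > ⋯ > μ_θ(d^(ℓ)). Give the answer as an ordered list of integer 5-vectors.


Barcode: M ≅ I[1,5], I[2,4], I[4,4]. HN layers by μ_θ (5 steps, strictly decreasing):
  μ^(1)=31/2; μ^(2)=8; μ^(3)=-7; μ^(4)=-23/2; μ^(5)=-25

((0, 0, 1, 1, 0); (0, 0, 1, 1, 1); (0, 0, 0, 1, 0); (1, 1, 0, 0, 0); (0, 1, 0, 0, 0))


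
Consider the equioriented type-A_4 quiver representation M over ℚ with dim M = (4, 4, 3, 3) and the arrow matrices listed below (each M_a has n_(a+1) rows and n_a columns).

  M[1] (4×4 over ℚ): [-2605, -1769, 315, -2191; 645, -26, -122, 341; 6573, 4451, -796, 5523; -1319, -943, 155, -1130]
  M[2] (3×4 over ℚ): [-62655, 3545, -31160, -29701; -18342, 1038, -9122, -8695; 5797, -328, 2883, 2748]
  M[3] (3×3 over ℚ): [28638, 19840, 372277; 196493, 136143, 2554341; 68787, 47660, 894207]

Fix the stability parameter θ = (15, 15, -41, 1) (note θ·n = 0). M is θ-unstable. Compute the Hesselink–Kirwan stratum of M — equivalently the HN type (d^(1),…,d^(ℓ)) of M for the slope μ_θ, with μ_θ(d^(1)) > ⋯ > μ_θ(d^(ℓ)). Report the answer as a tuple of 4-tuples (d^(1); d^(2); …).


Interval decomposition of M: I[1,2], I[1,4]^3.
HN type (ℓ=3): μ^(1)=15; μ^(2)=1; μ^(3)=-11/3

((1, 1, 0, 0); (0, 0, 0, 3); (3, 3, 3, 0))


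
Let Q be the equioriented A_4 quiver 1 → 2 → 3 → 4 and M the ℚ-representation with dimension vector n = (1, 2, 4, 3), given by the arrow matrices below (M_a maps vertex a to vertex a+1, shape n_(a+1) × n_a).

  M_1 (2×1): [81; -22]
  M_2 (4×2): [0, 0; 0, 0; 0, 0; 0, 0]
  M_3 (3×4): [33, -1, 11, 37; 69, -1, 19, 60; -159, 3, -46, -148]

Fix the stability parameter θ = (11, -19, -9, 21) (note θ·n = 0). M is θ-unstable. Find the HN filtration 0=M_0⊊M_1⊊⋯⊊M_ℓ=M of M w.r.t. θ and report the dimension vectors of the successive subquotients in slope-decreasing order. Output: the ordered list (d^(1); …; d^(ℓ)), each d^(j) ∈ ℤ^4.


Via rank(M_{q-1}∘⋯∘M_p): M ≅ I[1,2], I[2,2], I[3,3], I[3,4]^3.
μ_θ-semistable layers: μ^(1)=21; μ^(2)=-4; μ^(3)=-9; μ^(4)=-19

((0, 0, 0, 3); (1, 1, 0, 0); (0, 0, 4, 0); (0, 1, 0, 0))


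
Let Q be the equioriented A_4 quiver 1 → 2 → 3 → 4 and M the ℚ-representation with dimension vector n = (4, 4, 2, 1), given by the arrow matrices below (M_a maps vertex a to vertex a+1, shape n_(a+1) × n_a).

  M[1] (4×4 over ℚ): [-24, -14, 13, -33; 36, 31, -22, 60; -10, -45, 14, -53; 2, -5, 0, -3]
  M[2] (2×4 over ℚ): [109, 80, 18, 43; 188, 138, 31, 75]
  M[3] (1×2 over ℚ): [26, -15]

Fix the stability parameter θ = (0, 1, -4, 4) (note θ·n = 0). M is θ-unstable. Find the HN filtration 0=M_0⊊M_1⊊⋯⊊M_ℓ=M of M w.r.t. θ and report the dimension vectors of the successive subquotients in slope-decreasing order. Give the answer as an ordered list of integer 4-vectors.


Interval decomposition of M: I[1,2]^2, I[1,3], I[1,4].
HN type (ℓ=4): μ^(1)=4; μ^(2)=1; μ^(3)=0; μ^(4)=-1

((0, 0, 0, 1); (0, 2, 0, 0); (2, 0, 0, 0); (2, 2, 2, 0))


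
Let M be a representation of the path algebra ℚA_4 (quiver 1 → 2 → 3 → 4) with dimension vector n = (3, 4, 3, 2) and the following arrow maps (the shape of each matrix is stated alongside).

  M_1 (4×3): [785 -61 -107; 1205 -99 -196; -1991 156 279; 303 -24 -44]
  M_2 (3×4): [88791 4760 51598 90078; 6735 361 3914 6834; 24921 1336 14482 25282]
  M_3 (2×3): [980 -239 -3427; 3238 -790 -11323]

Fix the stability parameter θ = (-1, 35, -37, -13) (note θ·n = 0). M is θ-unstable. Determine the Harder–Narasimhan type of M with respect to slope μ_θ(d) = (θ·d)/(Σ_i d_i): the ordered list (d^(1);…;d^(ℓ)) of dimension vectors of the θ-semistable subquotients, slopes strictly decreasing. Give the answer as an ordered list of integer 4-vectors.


Interval decomposition of M: I[1,2], I[1,4]^2, I[2,2], I[3,3].
HN type (ℓ=4): μ^(1)=35; μ^(2)=-1; μ^(3)=-4; μ^(4)=-37

((0, 2, 0, 0); (1, 0, 0, 0); (2, 2, 2, 2); (0, 0, 1, 0))


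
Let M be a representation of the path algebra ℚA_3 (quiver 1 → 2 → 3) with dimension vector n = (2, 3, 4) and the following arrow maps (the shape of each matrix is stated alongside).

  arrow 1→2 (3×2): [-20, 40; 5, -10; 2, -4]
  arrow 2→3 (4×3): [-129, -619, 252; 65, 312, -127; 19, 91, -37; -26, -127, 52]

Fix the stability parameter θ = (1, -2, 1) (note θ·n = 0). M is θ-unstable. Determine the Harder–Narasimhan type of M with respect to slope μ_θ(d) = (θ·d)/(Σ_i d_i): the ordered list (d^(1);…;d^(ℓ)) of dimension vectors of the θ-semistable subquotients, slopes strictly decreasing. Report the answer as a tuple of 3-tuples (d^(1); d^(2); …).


Interval decomposition of M: I[1,1], I[1,3], I[2,3]^2, I[3,3].
HN type (ℓ=3): μ^(1)=1; μ^(2)=-1/2; μ^(3)=-2

((1, 0, 4); (1, 1, 0); (0, 2, 0))


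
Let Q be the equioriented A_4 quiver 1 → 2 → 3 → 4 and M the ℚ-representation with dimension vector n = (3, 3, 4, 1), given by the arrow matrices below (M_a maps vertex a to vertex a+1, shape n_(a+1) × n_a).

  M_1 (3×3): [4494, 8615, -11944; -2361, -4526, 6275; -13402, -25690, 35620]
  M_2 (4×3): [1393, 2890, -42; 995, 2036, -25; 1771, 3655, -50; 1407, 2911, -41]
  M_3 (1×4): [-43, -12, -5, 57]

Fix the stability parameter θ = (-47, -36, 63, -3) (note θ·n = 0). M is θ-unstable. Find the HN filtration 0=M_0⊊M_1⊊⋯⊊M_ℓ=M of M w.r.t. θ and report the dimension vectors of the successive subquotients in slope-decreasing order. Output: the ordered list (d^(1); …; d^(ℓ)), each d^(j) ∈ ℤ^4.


Interval decomposition of M: I[1,3]^2, I[1,4], I[3,3].
HN type (ℓ=4): μ^(1)=63; μ^(2)=30; μ^(3)=-36; μ^(4)=-47

((0, 0, 3, 0); (0, 0, 1, 1); (0, 3, 0, 0); (3, 0, 0, 0))


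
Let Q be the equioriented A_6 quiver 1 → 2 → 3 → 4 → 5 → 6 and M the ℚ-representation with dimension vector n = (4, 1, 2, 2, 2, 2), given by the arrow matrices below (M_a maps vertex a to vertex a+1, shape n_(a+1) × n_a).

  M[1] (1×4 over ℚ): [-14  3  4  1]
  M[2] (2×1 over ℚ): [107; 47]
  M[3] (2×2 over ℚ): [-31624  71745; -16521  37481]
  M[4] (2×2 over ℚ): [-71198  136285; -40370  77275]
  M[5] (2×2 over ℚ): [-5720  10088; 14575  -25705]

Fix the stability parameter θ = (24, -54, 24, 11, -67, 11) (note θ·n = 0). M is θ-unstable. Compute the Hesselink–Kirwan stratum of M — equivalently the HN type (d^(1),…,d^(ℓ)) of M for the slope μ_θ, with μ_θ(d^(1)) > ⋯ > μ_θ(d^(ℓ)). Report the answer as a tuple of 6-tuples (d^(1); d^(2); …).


Barcode: M ≅ I[1,1]^3, I[1,5], I[3,4], I[5,6], I[6,6]. HN layers by μ_θ (6 steps, strictly decreasing):
  μ^(1)=24; μ^(2)=35/2; μ^(3)=11; μ^(4)=-32/3; μ^(5)=-15; μ^(6)=-67

((3, 0, 0, 0, 0, 0); (0, 0, 1, 1, 0, 0); (0, 0, 0, 0, 0, 2); (0, 0, 1, 1, 1, 0); (1, 1, 0, 0, 0, 0); (0, 0, 0, 0, 1, 0))


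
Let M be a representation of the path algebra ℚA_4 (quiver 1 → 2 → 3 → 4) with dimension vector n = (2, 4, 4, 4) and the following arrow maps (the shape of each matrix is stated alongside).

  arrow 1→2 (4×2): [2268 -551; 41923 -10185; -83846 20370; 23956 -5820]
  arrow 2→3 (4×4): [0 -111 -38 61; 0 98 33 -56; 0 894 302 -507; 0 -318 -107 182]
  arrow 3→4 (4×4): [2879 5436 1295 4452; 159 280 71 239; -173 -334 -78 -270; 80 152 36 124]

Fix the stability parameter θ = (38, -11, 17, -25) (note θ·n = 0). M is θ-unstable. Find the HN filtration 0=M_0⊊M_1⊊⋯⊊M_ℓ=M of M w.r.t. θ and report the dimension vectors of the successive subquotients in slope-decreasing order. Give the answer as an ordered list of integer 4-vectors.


Via rank(M_{q-1}∘⋯∘M_p): M ≅ I[1,2], I[1,4], I[2,4]^2, I[3,3], I[4,4].
μ_θ-semistable layers: μ^(1)=17; μ^(2)=27/2; μ^(3)=19/4; μ^(4)=-4; μ^(5)=-11; μ^(6)=-25

((0, 0, 1, 0); (1, 1, 0, 0); (1, 1, 1, 1); (0, 0, 2, 2); (0, 2, 0, 0); (0, 0, 0, 1))


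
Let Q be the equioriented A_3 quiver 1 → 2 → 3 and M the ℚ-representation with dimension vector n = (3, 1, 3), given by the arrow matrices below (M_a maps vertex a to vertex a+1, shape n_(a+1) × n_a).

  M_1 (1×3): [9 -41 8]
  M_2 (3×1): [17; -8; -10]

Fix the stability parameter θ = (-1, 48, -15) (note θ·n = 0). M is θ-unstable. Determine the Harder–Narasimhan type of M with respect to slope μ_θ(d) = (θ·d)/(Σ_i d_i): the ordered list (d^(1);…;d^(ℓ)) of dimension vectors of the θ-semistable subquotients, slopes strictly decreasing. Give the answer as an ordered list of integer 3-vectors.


Interval decomposition of M: I[1,1]^2, I[1,3], I[3,3]^2.
HN type (ℓ=3): μ^(1)=33/2; μ^(2)=-1; μ^(3)=-15

((0, 1, 1); (3, 0, 0); (0, 0, 2))


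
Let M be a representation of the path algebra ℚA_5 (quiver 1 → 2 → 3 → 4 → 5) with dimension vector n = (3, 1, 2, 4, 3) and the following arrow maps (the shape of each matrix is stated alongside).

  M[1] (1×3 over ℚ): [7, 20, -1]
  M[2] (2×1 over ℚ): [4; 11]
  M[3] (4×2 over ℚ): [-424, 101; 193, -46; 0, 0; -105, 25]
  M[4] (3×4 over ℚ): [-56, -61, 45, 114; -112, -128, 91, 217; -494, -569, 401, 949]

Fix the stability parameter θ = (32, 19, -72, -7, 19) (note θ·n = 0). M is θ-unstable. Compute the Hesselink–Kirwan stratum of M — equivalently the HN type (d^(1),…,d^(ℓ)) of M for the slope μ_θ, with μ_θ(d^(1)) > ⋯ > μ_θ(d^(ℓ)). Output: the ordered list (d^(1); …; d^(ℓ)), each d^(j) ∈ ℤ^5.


Barcode: M ≅ I[1,1]^2, I[1,5], I[3,5], I[4,4], I[4,5]. HN layers by μ_θ (4 steps, strictly decreasing):
  μ^(1)=32; μ^(2)=19; μ^(3)=-7; μ^(4)=-72

((2, 0, 0, 0, 0); (0, 0, 0, 0, 3); (1, 1, 1, 4, 0); (0, 0, 1, 0, 0))


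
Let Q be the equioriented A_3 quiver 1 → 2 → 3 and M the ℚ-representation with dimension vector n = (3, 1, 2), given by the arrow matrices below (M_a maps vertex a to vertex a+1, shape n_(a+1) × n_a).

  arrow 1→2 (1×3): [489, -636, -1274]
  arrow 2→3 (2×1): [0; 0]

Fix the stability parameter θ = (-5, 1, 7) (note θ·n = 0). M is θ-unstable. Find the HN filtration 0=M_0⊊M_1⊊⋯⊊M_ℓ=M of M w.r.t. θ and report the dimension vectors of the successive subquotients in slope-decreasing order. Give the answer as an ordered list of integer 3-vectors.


Interval decomposition of M: I[1,1]^2, I[1,2], I[3,3]^2.
HN type (ℓ=3): μ^(1)=7; μ^(2)=1; μ^(3)=-5

((0, 0, 2); (0, 1, 0); (3, 0, 0))


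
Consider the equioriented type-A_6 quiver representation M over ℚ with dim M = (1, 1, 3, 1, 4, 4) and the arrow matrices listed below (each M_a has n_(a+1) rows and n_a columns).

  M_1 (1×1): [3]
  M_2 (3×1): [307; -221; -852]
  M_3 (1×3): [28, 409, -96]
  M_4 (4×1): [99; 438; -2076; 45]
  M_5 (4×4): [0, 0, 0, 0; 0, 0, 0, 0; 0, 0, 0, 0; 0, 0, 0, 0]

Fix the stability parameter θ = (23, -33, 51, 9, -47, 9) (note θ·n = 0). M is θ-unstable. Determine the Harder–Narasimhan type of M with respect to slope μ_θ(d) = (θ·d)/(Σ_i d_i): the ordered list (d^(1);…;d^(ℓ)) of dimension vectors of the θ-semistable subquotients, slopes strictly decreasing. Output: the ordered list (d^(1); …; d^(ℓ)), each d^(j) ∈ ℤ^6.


Barcode: M ≅ I[1,5], I[3,3]^2, I[5,5]^3, I[6,6]^4. HN layers by μ_θ (5 steps, strictly decreasing):
  μ^(1)=51; μ^(2)=9; μ^(3)=13/3; μ^(4)=-5; μ^(5)=-47

((0, 0, 2, 0, 0, 0); (0, 0, 0, 0, 0, 4); (0, 0, 1, 1, 1, 0); (1, 1, 0, 0, 0, 0); (0, 0, 0, 0, 3, 0))


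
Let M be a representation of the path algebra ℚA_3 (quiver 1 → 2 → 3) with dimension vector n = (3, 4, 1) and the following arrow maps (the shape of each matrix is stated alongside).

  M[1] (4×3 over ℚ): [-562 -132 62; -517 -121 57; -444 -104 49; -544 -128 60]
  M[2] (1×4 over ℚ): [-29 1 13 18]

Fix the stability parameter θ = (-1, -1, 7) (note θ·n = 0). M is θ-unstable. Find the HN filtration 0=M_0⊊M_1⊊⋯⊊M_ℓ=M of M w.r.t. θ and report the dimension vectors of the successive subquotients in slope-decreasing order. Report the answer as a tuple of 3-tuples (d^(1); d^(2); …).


Interval decomposition of M: I[1,2]^2, I[1,3], I[2,2].
HN type (ℓ=2): μ^(1)=7; μ^(2)=-1

((0, 0, 1); (3, 4, 0))


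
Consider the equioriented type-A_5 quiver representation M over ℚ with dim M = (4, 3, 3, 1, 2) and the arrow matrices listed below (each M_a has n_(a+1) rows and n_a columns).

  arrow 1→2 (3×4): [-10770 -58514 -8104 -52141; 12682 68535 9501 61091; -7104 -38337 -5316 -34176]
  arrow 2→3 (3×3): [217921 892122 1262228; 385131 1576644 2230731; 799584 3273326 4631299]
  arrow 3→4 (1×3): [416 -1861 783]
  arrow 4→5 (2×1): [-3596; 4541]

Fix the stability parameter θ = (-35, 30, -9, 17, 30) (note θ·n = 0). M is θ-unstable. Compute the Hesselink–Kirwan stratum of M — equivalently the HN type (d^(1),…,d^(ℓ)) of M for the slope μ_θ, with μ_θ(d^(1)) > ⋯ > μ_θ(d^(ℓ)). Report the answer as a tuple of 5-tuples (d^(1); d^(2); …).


Barcode: M ≅ I[1,1], I[1,2], I[1,3], I[1,5], I[3,3], I[5,5]. HN layers by μ_θ (5 steps, strictly decreasing):
  μ^(1)=30; μ^(2)=17; μ^(3)=21/2; μ^(4)=-9; μ^(5)=-35

((0, 1, 0, 0, 2); (0, 0, 0, 1, 0); (0, 2, 2, 0, 0); (0, 0, 1, 0, 0); (4, 0, 0, 0, 0))


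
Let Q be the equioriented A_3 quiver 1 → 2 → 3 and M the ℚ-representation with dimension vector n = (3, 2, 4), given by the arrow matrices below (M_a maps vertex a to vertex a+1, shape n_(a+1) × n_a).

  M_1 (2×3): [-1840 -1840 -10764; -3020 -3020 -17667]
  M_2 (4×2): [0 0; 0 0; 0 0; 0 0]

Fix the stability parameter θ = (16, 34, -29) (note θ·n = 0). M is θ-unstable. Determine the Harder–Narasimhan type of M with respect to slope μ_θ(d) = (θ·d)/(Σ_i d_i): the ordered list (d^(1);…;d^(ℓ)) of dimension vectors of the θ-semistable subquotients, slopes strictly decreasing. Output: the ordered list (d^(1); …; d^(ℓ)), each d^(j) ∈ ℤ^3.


Via rank(M_{q-1}∘⋯∘M_p): M ≅ I[1,1]^2, I[1,2], I[2,2], I[3,3]^4.
μ_θ-semistable layers: μ^(1)=34; μ^(2)=16; μ^(3)=-29

((0, 2, 0); (3, 0, 0); (0, 0, 4))


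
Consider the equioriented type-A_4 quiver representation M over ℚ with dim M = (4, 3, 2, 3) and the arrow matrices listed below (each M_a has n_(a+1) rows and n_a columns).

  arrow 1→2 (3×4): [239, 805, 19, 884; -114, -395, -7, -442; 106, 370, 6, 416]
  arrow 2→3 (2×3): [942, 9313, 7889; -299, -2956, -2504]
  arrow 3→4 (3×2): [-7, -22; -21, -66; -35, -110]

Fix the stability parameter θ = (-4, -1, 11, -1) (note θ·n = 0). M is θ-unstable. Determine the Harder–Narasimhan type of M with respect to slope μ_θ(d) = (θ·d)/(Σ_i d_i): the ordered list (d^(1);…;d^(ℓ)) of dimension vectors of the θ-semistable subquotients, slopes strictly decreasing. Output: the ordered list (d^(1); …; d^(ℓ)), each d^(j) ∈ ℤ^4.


Barcode: M ≅ I[1,1]^2, I[1,3], I[1,4], I[2,2], I[4,4]^2. HN layers by μ_θ (4 steps, strictly decreasing):
  μ^(1)=11; μ^(2)=5; μ^(3)=-1; μ^(4)=-4

((0, 0, 1, 0); (0, 0, 1, 1); (0, 3, 0, 2); (4, 0, 0, 0))


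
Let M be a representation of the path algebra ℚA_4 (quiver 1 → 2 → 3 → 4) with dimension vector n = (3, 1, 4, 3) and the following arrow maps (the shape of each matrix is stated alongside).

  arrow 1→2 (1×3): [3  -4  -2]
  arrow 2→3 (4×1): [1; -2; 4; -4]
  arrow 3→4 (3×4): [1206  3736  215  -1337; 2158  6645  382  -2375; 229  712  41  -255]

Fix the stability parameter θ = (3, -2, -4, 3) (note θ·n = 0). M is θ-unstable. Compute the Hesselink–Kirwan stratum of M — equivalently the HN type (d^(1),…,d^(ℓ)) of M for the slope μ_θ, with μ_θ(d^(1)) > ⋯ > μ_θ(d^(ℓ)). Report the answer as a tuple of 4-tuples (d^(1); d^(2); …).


Interval decomposition of M: I[1,1]^2, I[1,4], I[3,3], I[3,4]^2.
HN type (ℓ=3): μ^(1)=3; μ^(2)=-1; μ^(3)=-4

((2, 0, 0, 3); (1, 1, 1, 0); (0, 0, 3, 0))


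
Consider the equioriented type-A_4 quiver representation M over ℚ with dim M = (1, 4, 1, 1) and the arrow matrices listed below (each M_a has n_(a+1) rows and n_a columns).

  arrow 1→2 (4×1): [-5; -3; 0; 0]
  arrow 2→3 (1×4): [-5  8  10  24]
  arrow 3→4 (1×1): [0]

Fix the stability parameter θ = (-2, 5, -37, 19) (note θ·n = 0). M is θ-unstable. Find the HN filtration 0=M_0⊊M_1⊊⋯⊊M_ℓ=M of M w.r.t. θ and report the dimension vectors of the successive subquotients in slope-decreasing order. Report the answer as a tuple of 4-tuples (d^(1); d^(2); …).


Via rank(M_{q-1}∘⋯∘M_p): M ≅ I[1,3], I[2,2]^3, I[4,4].
μ_θ-semistable layers: μ^(1)=19; μ^(2)=5; μ^(3)=-34/3

((0, 0, 0, 1); (0, 3, 0, 0); (1, 1, 1, 0))


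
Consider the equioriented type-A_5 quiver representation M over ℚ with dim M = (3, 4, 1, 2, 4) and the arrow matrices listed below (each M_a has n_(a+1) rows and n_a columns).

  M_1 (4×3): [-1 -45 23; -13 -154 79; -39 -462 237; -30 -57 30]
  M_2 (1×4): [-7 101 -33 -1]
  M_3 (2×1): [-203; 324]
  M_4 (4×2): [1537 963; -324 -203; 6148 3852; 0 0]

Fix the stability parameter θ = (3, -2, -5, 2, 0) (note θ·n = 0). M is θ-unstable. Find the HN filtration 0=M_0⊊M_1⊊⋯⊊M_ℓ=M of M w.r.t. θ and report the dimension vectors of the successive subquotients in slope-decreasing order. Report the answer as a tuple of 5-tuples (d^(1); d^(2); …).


Via rank(M_{q-1}∘⋯∘M_p): M ≅ I[1,1], I[1,2], I[1,5], I[2,2]^2, I[4,5], I[5,5]^2.
μ_θ-semistable layers: μ^(1)=3; μ^(2)=1; μ^(3)=1/2; μ^(4)=0; μ^(5)=-4/3; μ^(6)=-2

((1, 0, 0, 0, 0); (0, 0, 0, 2, 2); (1, 1, 0, 0, 0); (0, 0, 0, 0, 2); (1, 1, 1, 0, 0); (0, 2, 0, 0, 0))


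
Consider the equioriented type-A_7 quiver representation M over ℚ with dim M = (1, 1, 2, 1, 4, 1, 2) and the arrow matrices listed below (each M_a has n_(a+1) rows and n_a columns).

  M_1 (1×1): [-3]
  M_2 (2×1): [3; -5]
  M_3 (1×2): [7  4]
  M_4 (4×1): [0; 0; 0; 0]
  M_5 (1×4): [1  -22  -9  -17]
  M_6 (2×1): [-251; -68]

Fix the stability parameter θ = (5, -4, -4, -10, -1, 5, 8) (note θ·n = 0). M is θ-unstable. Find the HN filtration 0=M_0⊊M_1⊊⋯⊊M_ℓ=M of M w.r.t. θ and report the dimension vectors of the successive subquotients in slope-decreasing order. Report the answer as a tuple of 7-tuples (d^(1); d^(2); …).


Via rank(M_{q-1}∘⋯∘M_p): M ≅ I[1,4], I[3,3], I[5,5]^3, I[5,7], I[7,7].
μ_θ-semistable layers: μ^(1)=8; μ^(2)=5; μ^(3)=-1; μ^(4)=-13/4; μ^(5)=-4

((0, 0, 0, 0, 0, 0, 2); (0, 0, 0, 0, 0, 1, 0); (0, 0, 0, 0, 4, 0, 0); (1, 1, 1, 1, 0, 0, 0); (0, 0, 1, 0, 0, 0, 0))


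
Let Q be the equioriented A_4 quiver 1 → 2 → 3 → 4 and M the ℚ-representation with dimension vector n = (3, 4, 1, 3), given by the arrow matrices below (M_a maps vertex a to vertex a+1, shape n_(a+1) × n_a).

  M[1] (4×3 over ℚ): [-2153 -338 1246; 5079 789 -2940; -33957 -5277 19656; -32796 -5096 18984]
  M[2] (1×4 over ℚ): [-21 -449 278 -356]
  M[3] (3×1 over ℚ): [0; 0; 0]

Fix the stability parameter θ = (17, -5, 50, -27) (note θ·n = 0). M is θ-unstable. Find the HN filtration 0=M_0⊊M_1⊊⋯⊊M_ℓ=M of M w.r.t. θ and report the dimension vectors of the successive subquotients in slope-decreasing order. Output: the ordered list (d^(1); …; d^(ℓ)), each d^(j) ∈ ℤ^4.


Interval decomposition of M: I[1,1], I[1,2], I[1,3], I[2,2]^2, I[4,4]^3.
HN type (ℓ=5): μ^(1)=50; μ^(2)=17; μ^(3)=6; μ^(4)=-5; μ^(5)=-27

((0, 0, 1, 0); (1, 0, 0, 0); (2, 2, 0, 0); (0, 2, 0, 0); (0, 0, 0, 3))


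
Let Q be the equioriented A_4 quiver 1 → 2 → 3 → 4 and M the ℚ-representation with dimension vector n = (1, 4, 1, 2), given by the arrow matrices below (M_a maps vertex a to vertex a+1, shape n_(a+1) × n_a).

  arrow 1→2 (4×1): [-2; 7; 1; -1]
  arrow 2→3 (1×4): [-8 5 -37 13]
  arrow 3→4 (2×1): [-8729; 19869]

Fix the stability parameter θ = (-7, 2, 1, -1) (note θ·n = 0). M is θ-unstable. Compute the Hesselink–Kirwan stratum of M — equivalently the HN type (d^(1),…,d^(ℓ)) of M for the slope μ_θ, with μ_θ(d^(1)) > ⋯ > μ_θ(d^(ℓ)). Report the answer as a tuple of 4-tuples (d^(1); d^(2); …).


Barcode: M ≅ I[1,4], I[2,2]^3, I[4,4]. HN layers by μ_θ (4 steps, strictly decreasing):
  μ^(1)=2; μ^(2)=2/3; μ^(3)=-1; μ^(4)=-7

((0, 3, 0, 0); (0, 1, 1, 1); (0, 0, 0, 1); (1, 0, 0, 0))


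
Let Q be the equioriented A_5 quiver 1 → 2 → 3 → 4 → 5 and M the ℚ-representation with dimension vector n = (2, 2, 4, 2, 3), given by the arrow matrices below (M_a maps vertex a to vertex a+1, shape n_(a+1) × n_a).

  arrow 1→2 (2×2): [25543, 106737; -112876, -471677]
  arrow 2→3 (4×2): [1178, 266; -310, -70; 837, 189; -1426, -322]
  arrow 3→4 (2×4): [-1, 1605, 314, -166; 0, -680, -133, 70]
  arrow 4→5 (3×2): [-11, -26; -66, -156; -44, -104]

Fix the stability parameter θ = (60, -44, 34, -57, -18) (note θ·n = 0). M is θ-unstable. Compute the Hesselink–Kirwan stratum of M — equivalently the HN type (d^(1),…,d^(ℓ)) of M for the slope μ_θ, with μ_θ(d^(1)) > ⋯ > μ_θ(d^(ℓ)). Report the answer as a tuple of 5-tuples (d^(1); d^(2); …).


Interval decomposition of M: I[1,2], I[1,4], I[3,3]^2, I[3,5], I[5,5]^2.
HN type (ℓ=5): μ^(1)=34; μ^(2)=8; μ^(3)=-7/4; μ^(4)=-41/3; μ^(5)=-18

((0, 0, 2, 0, 0); (1, 1, 0, 0, 0); (1, 1, 1, 1, 0); (0, 0, 1, 1, 1); (0, 0, 0, 0, 2))


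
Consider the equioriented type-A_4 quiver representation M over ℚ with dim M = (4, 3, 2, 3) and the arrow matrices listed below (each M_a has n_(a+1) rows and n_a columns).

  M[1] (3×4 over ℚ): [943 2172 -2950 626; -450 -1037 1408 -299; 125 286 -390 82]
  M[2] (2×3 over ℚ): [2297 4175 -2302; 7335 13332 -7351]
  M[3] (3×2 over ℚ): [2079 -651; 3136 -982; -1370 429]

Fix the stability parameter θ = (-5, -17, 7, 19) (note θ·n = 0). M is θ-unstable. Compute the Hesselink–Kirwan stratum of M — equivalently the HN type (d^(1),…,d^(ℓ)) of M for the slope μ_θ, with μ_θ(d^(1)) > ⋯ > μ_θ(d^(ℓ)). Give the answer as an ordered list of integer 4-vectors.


Interval decomposition of M: I[1,1], I[1,2], I[1,4]^2, I[4,4].
HN type (ℓ=4): μ^(1)=19; μ^(2)=7; μ^(3)=-5; μ^(4)=-11

((0, 0, 0, 3); (0, 0, 2, 0); (1, 0, 0, 0); (3, 3, 0, 0))


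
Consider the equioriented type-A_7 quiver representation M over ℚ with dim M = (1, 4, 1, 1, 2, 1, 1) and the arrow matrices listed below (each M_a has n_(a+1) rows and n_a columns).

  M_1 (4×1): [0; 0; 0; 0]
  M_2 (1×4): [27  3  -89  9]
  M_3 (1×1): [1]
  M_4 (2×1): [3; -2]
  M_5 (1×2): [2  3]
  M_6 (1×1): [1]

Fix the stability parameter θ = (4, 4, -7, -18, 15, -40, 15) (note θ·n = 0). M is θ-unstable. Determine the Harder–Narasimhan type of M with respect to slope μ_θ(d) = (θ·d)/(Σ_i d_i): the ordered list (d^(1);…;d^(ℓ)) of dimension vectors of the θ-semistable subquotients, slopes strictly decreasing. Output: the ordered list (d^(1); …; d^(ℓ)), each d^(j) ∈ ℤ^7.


Interval decomposition of M: I[1,1], I[2,2]^3, I[2,5], I[5,7].
HN type (ℓ=4): μ^(1)=15; μ^(2)=4; μ^(3)=-7; μ^(4)=-25/2

((0, 0, 0, 0, 1, 0, 1); (1, 3, 0, 0, 0, 0, 0); (0, 1, 1, 1, 0, 0, 0); (0, 0, 0, 0, 1, 1, 0))


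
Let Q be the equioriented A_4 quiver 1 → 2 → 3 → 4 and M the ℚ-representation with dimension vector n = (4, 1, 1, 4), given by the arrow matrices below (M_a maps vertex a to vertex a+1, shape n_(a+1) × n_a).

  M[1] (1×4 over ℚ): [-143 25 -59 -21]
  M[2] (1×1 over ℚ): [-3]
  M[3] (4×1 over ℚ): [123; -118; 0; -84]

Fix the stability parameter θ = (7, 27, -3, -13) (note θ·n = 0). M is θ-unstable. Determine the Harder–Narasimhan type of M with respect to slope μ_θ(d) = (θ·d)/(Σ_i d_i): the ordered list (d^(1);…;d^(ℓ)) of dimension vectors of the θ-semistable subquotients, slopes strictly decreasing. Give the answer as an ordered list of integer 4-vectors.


Barcode: M ≅ I[1,1]^3, I[1,4], I[4,4]^3. HN layers by μ_θ (3 steps, strictly decreasing):
  μ^(1)=7; μ^(2)=9/2; μ^(3)=-13

((3, 0, 0, 0); (1, 1, 1, 1); (0, 0, 0, 3))


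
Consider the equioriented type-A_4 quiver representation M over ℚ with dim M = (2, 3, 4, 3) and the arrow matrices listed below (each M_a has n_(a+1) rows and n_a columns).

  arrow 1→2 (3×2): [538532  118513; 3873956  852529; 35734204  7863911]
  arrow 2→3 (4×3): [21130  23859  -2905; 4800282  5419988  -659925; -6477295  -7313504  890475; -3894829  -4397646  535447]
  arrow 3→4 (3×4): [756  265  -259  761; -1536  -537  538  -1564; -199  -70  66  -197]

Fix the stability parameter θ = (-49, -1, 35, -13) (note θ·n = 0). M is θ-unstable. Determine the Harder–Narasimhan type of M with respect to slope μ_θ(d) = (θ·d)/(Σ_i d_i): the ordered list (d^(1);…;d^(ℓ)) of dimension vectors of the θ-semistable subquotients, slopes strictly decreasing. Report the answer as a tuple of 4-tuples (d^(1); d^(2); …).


Interval decomposition of M: I[1,1], I[1,4], I[2,3], I[2,4], I[3,4].
HN type (ℓ=4): μ^(1)=35; μ^(2)=11; μ^(3)=-1; μ^(4)=-49

((0, 0, 1, 0); (0, 0, 3, 3); (0, 3, 0, 0); (2, 0, 0, 0))
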